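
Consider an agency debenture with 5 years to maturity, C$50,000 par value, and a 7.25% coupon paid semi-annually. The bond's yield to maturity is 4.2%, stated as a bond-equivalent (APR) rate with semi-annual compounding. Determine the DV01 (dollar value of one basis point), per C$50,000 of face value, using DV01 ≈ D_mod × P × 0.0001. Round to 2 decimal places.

C$24.12

Periodic yield y = 0.021.
  t   CF        PV=CF/(1+0.021)^t    t·PV
  1     1,812.50     1,775.2204     1,775.2204
  2     1,812.50     1,738.7075     3,477.4150
  3     1,812.50     1,702.9457     5,108.8370
  4     1,812.50     1,667.9193     6,671.6774
  5     1,812.50     1,633.6135     8,168.0673
  6     1,812.50     1,600.0132     9,600.0791
  7     1,812.50     1,567.1040    10,969.7280
  8     1,812.50     1,534.8717    12,278.9736
  9     1,812.50     1,503.3024    13,529.7212
  10   51,812.50    42,089.8257   420,898.2568
  Σ                 56,813.5233   492,477.9758
P = 56,813.5233; D_Mac = 8.66832 half-year periods = 4.33416 yrs; D_mod = 4.24502 yrs.
DV01 ≈ 4.24502 × 56,813.5233 × 0.0001 = 24.117433.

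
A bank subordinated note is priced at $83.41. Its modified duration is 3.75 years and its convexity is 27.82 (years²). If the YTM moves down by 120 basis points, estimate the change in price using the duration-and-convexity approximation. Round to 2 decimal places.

+$3.92

Duration effect: -D_mod·Δy = -3.75 × (-0.012) = +0.045000
Convexity effect: ½·C·(Δy)² = 0.5 × 27.82 × (-0.012)² = +0.00200304
ΔP/P ≈ +0.045000 + 0.00200304 = +0.04700304
ΔP ≈ 83.41 × (+0.04700304) = +3.9205235664.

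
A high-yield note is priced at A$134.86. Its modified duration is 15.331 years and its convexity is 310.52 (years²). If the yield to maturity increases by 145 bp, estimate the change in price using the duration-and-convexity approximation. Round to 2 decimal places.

Duration effect: -D_mod·Δy = -15.331 × (+0.0145) = -0.2222995
Convexity effect: ½·C·(Δy)² = 0.5 × 310.52 × (0.0145)² = +0.032643415
ΔP/P ≈ -0.2222995 + 0.032643415 = -0.189656085
ΔP ≈ 134.86 × (-0.189656085) = -25.5770196231.

-A$25.58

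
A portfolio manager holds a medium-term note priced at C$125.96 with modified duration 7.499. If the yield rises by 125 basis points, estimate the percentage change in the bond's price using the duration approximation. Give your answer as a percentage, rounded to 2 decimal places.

-9.37%

Duration approximation: ΔP/P ≈ -D_mod · Δy = -7.499 × (+0.0125) = -0.0937375.
As a percentage: -9.37375%.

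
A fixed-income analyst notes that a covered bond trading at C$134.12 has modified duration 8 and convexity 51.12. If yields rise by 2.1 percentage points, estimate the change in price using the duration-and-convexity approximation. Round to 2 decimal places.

-C$21.02

Duration effect: -D_mod·Δy = -8 × (+0.021) = -0.168000
Convexity effect: ½·C·(Δy)² = 0.5 × 51.12 × (0.021)² = +0.01127196
ΔP/P ≈ -0.168000 + 0.01127196 = -0.15672804
ΔP ≈ 134.12 × (-0.15672804) = -21.0203647248.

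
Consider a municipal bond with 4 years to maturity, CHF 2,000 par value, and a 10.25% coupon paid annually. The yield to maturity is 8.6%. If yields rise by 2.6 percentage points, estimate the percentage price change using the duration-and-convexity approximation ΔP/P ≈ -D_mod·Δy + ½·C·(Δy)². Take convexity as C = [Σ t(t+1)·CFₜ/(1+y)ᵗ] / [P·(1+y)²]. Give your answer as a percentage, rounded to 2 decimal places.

With y = 0.086:
  t   CF        PV=CF/(1+0.086)^t    t·PV        t(t+1)·PV
  1       205.00       188.7661       188.7661         377.5322
  2       205.00       173.8178       347.6356       1,042.9067
  3       205.00       160.0532       480.1596       1,920.6385
  4     2,205.00     1,585.2191     6,340.8763      31,704.3817
  Σ                  2,107.8562     7,357.4377      35,045.4592
P = 2,107.8562; D_Mac = 3.49048 yrs; D_mod = 3.21407 yrs; C = 14.09714.
Duration effect: -3.21407 × (+0.026) = -0.083566
Convexity effect: 0.5 × 14.09714 × (0.026)² = +0.0047648
ΔP/P ≈ -0.083566 + 0.0047648 = -0.078801 = -7.8801%.

-7.88%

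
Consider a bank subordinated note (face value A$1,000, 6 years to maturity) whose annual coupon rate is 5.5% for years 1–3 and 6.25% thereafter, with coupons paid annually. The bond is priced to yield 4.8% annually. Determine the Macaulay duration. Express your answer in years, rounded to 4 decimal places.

5.2795 years

Periodic yield y = 0.048. Discount each cash flow and weight by its year:
  t   CF        PV=CF/(1+0.048)^t    t·PV
  1        55.00        52.4809        52.4809
  2        55.00        50.0772       100.1544
  3        55.00        47.7836       143.3508
  4        62.50        51.8125       207.2502
  5        62.50        49.4394       247.1972
  6     1,062.50       801.9758     4,811.8546
  Σ                  1,053.5695     5,562.2881
Price P = Σ PV = 1,053.5695.
Macaulay duration = Σ(t·PV) / P = 5,562.2881 / 1,053.5695 = 5.27947 years.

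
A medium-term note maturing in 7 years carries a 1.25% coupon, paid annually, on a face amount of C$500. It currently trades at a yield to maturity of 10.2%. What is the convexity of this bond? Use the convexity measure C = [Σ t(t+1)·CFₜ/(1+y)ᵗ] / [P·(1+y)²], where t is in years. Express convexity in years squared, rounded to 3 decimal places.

43.005

With y = 0.102:
  t   CF        PV=CF/(1+0.102)^t    t·PV        t(t+1)·PV
  1         6.25         5.6715         5.6715          11.3430
  2         6.25         5.1466        10.2931          30.8793
  3         6.25         4.6702        14.0106          56.0424
  4         6.25         4.2379        16.9517          84.7586
  5         6.25         3.8457        19.2284         115.3701
  6         6.25         3.4897        20.9383         146.5682
  7       506.25       256.5038     1,795.5269      14,364.2152
  Σ                    283.5654     1,882.6205      14,809.1768
P = 283.5654.
Convexity = Σ t(t+1)·PV / [P·(1+y)²] = 14,809.1768 / (283.5654 × 1.214404) = 43.00455.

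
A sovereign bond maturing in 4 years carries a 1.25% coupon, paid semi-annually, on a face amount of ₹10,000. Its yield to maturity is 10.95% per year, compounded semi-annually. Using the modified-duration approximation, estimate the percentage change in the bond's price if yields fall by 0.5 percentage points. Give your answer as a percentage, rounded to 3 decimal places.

Periodic yield y = 0.05475. Modified duration first:
  t   CF        PV=CF/(1+0.05475)^t    t·PV
  1        62.50        59.2557        59.2557
  2        62.50        56.1799       112.3598
  3        62.50        53.2637       159.7911
  4        62.50        50.4989       201.9956
  5        62.50        47.8776       239.3880
  6        62.50        45.3924       272.3542
  7        62.50        43.0361       301.2530
  8    10,062.50     6,569.1567    52,553.2535
  Σ                  6,924.6610    53,899.6509
P = 6,924.6610; D_Mac = 7.78372 half-year periods = 3.89186 yrs; D_mod = 3.89186/(1+0.05475) = 3.68984 yrs.
ΔP/P ≈ -D_mod · Δy = -3.68984 × (-0.005) = +0.018449 = +1.8449%.

+1.845%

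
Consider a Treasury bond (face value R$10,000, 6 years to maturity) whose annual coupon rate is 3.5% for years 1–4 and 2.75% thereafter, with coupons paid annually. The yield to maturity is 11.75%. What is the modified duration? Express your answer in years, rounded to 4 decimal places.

Periodic yield y = 0.1175. First find Macaulay duration:
  t   CF        PV=CF/(1+0.1175)^t    t·PV
  1       350.00       313.1991       313.1991
  2       350.00       280.2677       560.5353
  3       350.00       250.7988       752.3964
  4       350.00       224.4285       897.7138
  5       275.00       157.7957       788.9783
  6    10,275.00     5,275.9010    31,655.4062
  Σ                  6,502.3907    34,968.2290
P = 6,502.3907; Macaulay duration = 34,968.2290 / 6,502.3907 = 5.37775 years.
Modified duration = D_Mac / (1 + y) = 5.37775 / 1.1175 = 4.81230 years.

4.8123 years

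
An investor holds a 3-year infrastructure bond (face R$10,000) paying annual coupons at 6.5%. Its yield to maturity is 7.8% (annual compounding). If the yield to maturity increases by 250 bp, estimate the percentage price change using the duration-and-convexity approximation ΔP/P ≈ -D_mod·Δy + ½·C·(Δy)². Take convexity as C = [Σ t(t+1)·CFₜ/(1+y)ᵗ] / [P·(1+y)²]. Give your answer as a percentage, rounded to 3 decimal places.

-6.237%

With y = 0.078:
  t   CF        PV=CF/(1+0.078)^t    t·PV        t(t+1)·PV
  1       650.00       602.9685       602.9685       1,205.9369
  2       650.00       559.3399     1,118.6799       3,356.0397
  3    10,650.00     8,501.4563    25,504.3688     102,017.4752
  Σ                  9,663.7647    27,226.0172     106,579.4518
P = 9,663.7647; D_Mac = 2.81733 yrs; D_mod = 2.61348 yrs; C = 9.49051.
Duration effect: -2.61348 × (+0.025) = -0.065337
Convexity effect: 0.5 × 9.49051 × (0.025)² = +0.0029658
ΔP/P ≈ -0.065337 + 0.0029658 = -0.062371 = -6.2371%.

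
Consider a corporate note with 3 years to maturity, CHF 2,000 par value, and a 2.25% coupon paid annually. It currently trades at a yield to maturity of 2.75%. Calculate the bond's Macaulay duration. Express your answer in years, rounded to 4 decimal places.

2.9340 years

Periodic yield y = 0.0275. Discount each cash flow and weight by its year:
  t   CF        PV=CF/(1+0.0275)^t    t·PV
  1        45.00        43.7956        43.7956
  2        45.00        42.6235        85.2469
  3     2,045.00     1,885.1583     5,655.4749
  Σ                  1,971.5774     5,784.5174
Price P = Σ PV = 1,971.5774.
Macaulay duration = Σ(t·PV) / P = 5,784.5174 / 1,971.5774 = 2.93395 years.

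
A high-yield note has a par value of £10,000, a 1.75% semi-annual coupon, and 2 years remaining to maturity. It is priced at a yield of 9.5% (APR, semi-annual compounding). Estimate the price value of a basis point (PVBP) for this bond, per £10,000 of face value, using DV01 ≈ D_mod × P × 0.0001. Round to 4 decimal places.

Periodic yield y = 0.0475.
  t   CF        PV=CF/(1+0.0475)^t    t·PV
  1        87.50        83.5322        83.5322
  2        87.50        79.7444       159.4887
  3        87.50        76.1283       228.3848
  4    10,087.50     8,378.5221    33,514.0885
  Σ                  8,617.9270    33,985.4943
P = 8,617.9270; D_Mac = 3.94358 half-year periods = 1.97179 yrs; D_mod = 1.88238 yrs.
DV01 ≈ 1.88238 × 8,617.9270 × 0.0001 = 1.622219.

£1.6222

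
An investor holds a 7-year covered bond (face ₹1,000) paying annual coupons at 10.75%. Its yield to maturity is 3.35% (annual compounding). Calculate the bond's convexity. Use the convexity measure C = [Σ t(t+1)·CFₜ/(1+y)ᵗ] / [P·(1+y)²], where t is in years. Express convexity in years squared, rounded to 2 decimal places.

With y = 0.0335:
  t   CF        PV=CF/(1+0.0335)^t    t·PV        t(t+1)·PV
  1       107.50       104.0155       104.0155         208.0310
  2       107.50       100.6439       201.2878         603.8635
  3       107.50        97.3816       292.1449       1,168.5795
  4       107.50        94.2251       376.9003       1,884.5017
  5       107.50        91.1709       455.8543       2,735.1259
  6       107.50        88.2156       529.2938       3,705.0568
  7     1,107.50       879.3674     6,155.5719      49,244.5752
  Σ                  1,455.0200     8,115.0686      59,549.7335
P = 1,455.0200.
Convexity = Σ t(t+1)·PV / [P·(1+y)²] = 59,549.7335 / (1,455.0200 × 1.068122) = 38.31686.

38.32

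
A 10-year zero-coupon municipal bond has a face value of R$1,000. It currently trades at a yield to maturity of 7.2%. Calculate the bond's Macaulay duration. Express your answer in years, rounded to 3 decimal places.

A zero-coupon bond has a single cash flow at maturity, so its Macaulay duration equals its maturity: 10 years.

10.000 years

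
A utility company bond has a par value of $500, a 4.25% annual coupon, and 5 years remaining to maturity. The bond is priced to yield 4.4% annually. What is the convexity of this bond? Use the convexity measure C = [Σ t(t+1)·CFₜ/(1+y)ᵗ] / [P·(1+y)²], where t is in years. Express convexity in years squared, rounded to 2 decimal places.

With y = 0.044:
  t   CF        PV=CF/(1+0.044)^t    t·PV        t(t+1)·PV
  1        21.25        20.3544        20.3544          40.7088
  2        21.25        19.4966        38.9931         116.9793
  3        21.25        18.6749        56.0246         224.0984
  4        21.25        17.8878        71.5512         357.7560
  5       521.25       420.2847     2,101.4235      12,608.5408
  Σ                    496.6983     2,288.3468      13,348.0834
P = 496.6983.
Convexity = Σ t(t+1)·PV / [P·(1+y)²] = 13,348.0834 / (496.6983 × 1.089936) = 24.65615.

24.66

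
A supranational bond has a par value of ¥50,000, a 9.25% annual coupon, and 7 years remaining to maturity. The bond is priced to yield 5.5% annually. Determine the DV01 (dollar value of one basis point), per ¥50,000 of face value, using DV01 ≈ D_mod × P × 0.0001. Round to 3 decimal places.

Periodic yield y = 0.055.
  t   CF        PV=CF/(1+0.055)^t    t·PV
  1     4,625.00     4,383.8863     4,383.8863
  2     4,625.00     4,155.3424     8,310.6848
  3     4,625.00     3,938.7132    11,816.1396
  4     4,625.00     3,733.3774    14,933.5098
  5     4,625.00     3,538.7464    17,693.7319
  6     4,625.00     3,354.2620    20,125.5719
  7    54,625.00    37,551.2357   262,858.6497
  Σ                 60,655.5633   340,122.1739
P = 60,655.5633; D_Mac = 5.60744 yrs; D_mod = 5.31510 yrs.
DV01 ≈ 5.31510 × 60,655.5633 × 0.0001 = 32.239069.

¥32.239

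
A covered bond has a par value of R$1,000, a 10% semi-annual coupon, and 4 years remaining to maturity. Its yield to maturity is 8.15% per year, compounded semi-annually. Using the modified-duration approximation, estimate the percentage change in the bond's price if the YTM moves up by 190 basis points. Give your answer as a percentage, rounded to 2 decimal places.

Periodic yield y = 0.04075. Modified duration first:
  t   CF        PV=CF/(1+0.04075)^t    t·PV
  1        50.00        48.0423        48.0423
  2        50.00        46.1612        92.3224
  3        50.00        44.3538       133.0614
  4        50.00        42.6171       170.4686
  5        50.00        40.9485       204.7425
  6        50.00        39.3452       236.0711
  7        50.00        37.8046       264.6325
  8     1,050.00       762.8127     6,102.5020
  Σ                  1,062.0855     7,251.8426
P = 1,062.0855; D_Mac = 6.82793 half-year periods = 3.41396 yrs; D_mod = 3.41396/(1+0.04075) = 3.28029 yrs.
ΔP/P ≈ -D_mod · Δy = -3.28029 × (+0.019) = -0.062326 = -6.2326%.

-6.23%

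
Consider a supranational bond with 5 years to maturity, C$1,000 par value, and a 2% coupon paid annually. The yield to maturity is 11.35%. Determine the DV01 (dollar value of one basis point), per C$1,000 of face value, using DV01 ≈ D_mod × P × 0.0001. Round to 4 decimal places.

C$0.2807

Periodic yield y = 0.1135.
  t   CF        PV=CF/(1+0.1135)^t    t·PV
  1        20.00        17.9614        17.9614
  2        20.00        16.1306        32.2611
  3        20.00        14.4864        43.4591
  4        20.00        13.0098        52.0390
  5     1,020.00       595.8666     2,979.3332
  Σ                    657.4547     3,125.0538
P = 657.4547; D_Mac = 4.75326 yrs; D_mod = 4.26876 yrs.
DV01 ≈ 4.26876 × 657.4547 × 0.0001 = 0.280651.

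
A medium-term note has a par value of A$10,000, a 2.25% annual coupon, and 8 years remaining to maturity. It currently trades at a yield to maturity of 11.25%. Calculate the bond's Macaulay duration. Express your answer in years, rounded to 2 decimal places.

Periodic yield y = 0.1125. Discount each cash flow and weight by its year:
  t   CF        PV=CF/(1+0.1125)^t    t·PV
  1       225.00       202.2472       202.2472
  2       225.00       181.7952       363.5905
  3       225.00       163.4114       490.2343
  4       225.00       146.8867       587.5468
  5       225.00       132.0330       660.1649
  6       225.00       118.6813       712.0880
  7       225.00       106.6798       746.7589
  8    10,225.00     4,357.7585    34,862.0681
  Σ                  5,409.4932    38,624.6986
Price P = Σ PV = 5,409.4932.
Macaulay duration = Σ(t·PV) / P = 38,624.6986 / 5,409.4932 = 7.14017 years.

7.14 years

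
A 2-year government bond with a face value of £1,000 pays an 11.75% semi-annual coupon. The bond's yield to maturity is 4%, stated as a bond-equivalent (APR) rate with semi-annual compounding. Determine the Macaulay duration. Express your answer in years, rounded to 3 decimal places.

1.851 years

Periodic yield y = 0.02. Discount each cash flow and weight by its period:
  t   CF        PV=CF/(1+0.02)^t    t·PV
  1        58.75        57.5980        57.5980
  2        58.75        56.4687       112.9373
  3        58.75        55.3614       166.0843
  4     1,058.75       978.1213     3,912.4854
  Σ                  1,147.5495     4,249.1051
Price P = Σ PV = 1,147.5495.
Macaulay duration = Σ(t·PV) / P = 4,249.1051 / 1,147.5495 = 3.70276 half-year periods.
In years: 3.70276 / 2 = 1.85138 years.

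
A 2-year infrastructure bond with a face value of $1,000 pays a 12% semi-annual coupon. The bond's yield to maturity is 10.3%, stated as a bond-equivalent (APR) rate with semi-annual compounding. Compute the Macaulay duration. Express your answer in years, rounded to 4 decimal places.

Periodic yield y = 0.0515. Discount each cash flow and weight by its period:
  t   CF        PV=CF/(1+0.0515)^t    t·PV
  1        60.00        57.0613        57.0613
  2        60.00        54.2666       108.5332
  3        60.00        51.6088       154.8263
  4     1,060.00       867.0991     3,468.3966
  Σ                  1,030.0359     3,788.8174
Price P = Σ PV = 1,030.0359.
Macaulay duration = Σ(t·PV) / P = 3,788.8174 / 1,030.0359 = 3.67834 half-year periods.
In years: 3.67834 / 2 = 1.83917 years.

1.8392 years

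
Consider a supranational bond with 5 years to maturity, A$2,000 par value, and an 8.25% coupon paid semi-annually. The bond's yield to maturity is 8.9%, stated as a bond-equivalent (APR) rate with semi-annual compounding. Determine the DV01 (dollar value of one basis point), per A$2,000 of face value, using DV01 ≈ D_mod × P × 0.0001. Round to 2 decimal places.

A$0.78

Periodic yield y = 0.0445.
  t   CF        PV=CF/(1+0.0445)^t    t·PV
  1        82.50        78.9852        78.9852
  2        82.50        75.6201       151.2401
  3        82.50        72.3983       217.1950
  4        82.50        69.3139       277.2555
  5        82.50        66.3608       331.8041
  6        82.50        63.5336       381.2014
  7        82.50        60.8268       425.7875
  8        82.50        58.2353       465.8825
  9        82.50        55.7542       501.7882
  10    2,082.50     1,347.4125    13,474.1248
  Σ                  1,948.4407    16,305.2644
P = 1,948.4407; D_Mac = 8.36837 half-year periods = 4.18418 yrs; D_mod = 4.00592 yrs.
DV01 ≈ 4.00592 × 1,948.4407 × 0.0001 = 0.780530.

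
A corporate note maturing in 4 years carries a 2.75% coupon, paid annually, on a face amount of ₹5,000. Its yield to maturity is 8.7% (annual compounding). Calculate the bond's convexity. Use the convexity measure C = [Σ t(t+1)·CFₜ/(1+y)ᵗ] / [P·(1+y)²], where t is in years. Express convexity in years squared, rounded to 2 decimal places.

15.93

With y = 0.087:
  t   CF        PV=CF/(1+0.087)^t    t·PV        t(t+1)·PV
  1       137.50       126.4949       126.4949         252.9899
  2       137.50       116.3707       232.7414         698.2241
  3       137.50       107.0568       321.1703       1,284.6810
  4     5,137.50     3,679.8800    14,719.5201      73,597.6003
  Σ                  4,029.8024    15,399.9266      75,833.4954
P = 4,029.8024.
Convexity = Σ t(t+1)·PV / [P·(1+y)²] = 75,833.4954 / (4,029.8024 × 1.181569) = 15.92642.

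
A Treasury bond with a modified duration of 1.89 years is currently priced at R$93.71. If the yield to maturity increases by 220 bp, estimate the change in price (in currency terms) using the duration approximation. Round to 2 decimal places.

-R$3.90

Duration approximation: ΔP/P ≈ -D_mod · Δy = -1.89 × (+0.022) = -0.041580.
ΔP ≈ 93.71 × (-0.041580) = -3.8964618.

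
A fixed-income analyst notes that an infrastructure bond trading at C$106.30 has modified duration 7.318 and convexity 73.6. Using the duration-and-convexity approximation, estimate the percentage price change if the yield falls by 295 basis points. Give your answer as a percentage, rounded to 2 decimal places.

Duration effect: -D_mod·Δy = -7.318 × (-0.0295) = +0.215881
Convexity effect: ½·C·(Δy)² = 0.5 × 73.6 × (-0.0295)² = +0.0320252
ΔP/P ≈ +0.215881 + 0.0320252 = +0.2479062
= +24.79062%.

+24.79%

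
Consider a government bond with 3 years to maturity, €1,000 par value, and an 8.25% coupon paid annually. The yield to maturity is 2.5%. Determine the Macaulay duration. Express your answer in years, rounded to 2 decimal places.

Periodic yield y = 0.025. Discount each cash flow and weight by its year:
  t   CF        PV=CF/(1+0.025)^t    t·PV
  1        82.50        80.4878        80.4878
  2        82.50        78.5247       157.0494
  3     1,082.50     1,005.2089     3,015.6266
  Σ                  1,164.2214     3,253.1638
Price P = Σ PV = 1,164.2214.
Macaulay duration = Σ(t·PV) / P = 3,253.1638 / 1,164.2214 = 2.79428 years.

2.79 years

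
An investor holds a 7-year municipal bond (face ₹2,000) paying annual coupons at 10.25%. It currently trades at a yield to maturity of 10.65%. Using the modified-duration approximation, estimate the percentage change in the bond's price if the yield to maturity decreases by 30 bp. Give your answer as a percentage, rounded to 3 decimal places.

Periodic yield y = 0.1065. Modified duration first:
  t   CF        PV=CF/(1+0.1065)^t    t·PV
  1       205.00       185.2689       185.2689
  2       205.00       167.4368       334.8737
  3       205.00       151.3211       453.9634
  4       205.00       136.7566       547.0263
  5       205.00       123.5938       617.9691
  6       205.00       111.6980       670.1879
  7     2,205.00     1,085.7971     7,600.5795
  Σ                  1,961.8723    10,409.8688
P = 1,961.8723; D_Mac = 5.30609 yrs; D_mod = 5.30609/(1+0.1065) = 4.79538 yrs.
ΔP/P ≈ -D_mod · Δy = -4.79538 × (-0.003) = +0.014386 = +1.4386%.

+1.439%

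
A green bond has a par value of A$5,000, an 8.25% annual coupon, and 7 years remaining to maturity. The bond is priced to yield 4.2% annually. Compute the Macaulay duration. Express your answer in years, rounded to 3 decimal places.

Periodic yield y = 0.042. Discount each cash flow and weight by its year:
  t   CF        PV=CF/(1+0.042)^t    t·PV
  1       412.50       395.8733       395.8733
  2       412.50       379.9168       759.8336
  3       412.50       364.6035     1,093.8104
  4       412.50       349.9074     1,399.6294
  5       412.50       335.8036     1,679.0180
  6       412.50       322.2683     1,933.6100
  7     5,412.50     4,058.1106    28,406.7740
  Σ                  6,206.4835    35,668.5489
Price P = Σ PV = 6,206.4835.
Macaulay duration = Σ(t·PV) / P = 35,668.5489 / 6,206.4835 = 5.74698 years.

5.747 years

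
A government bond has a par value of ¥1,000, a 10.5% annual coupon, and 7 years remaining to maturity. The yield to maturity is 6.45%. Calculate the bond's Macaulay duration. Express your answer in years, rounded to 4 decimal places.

Periodic yield y = 0.0645. Discount each cash flow and weight by its year:
  t   CF        PV=CF/(1+0.0645)^t    t·PV
  1       105.00        98.6379        98.6379
  2       105.00        92.6612       185.3224
  3       105.00        87.0467       261.1401
  4       105.00        81.7724       327.0895
  5       105.00        76.8176       384.0882
  6       105.00        72.1631       432.9787
  7     1,105.00       713.4156     4,993.9094
  Σ                  1,222.5145     6,683.1662
Price P = Σ PV = 1,222.5145.
Macaulay duration = Σ(t·PV) / P = 6,683.1662 / 1,222.5145 = 5.46674 years.

5.4667 years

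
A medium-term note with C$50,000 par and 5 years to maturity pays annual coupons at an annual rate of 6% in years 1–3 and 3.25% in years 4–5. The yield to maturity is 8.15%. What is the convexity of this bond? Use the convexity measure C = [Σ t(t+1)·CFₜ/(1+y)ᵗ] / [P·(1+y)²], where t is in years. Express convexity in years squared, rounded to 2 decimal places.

21.87

With y = 0.0815:
  t   CF        PV=CF/(1+0.0815)^t    t·PV        t(t+1)·PV
  1     3,000.00     2,773.9251     2,773.9251       5,547.8502
  2     3,000.00     2,564.8868     5,129.7737      15,389.3210
  3     3,000.00     2,371.6013     7,114.8040      28,459.2158
  4     1,625.00     1,187.8108     4,751.2432      23,756.2160
  5    51,625.00    34,892.1271   174,460.6355   1,046,763.8130
  Σ                 43,790.3512   194,230.3814   1,119,916.4160
P = 43,790.3512.
Convexity = Σ t(t+1)·PV / [P·(1+y)²] = 1,119,916.4160 / (43,790.3512 × 1.169642) = 21.86523.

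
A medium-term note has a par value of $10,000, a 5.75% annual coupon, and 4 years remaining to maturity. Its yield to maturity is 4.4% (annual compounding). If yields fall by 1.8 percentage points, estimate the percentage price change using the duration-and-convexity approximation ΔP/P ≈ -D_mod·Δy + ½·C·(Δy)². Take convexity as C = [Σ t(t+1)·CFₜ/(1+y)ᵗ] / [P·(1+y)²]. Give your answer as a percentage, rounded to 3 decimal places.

+6.635%

With y = 0.044:
  t   CF        PV=CF/(1+0.044)^t    t·PV        t(t+1)·PV
  1       575.00       550.7663       550.7663       1,101.5326
  2       575.00       527.5539     1,055.1078       3,165.3235
  3       575.00       505.3198     1,515.9595       6,063.8381
  4    10,575.00     8,901.8112    35,607.2450     178,036.2250
  Σ                 10,485.4513    38,729.0786     188,366.9191
P = 10,485.4513; D_Mac = 3.69360 yrs; D_mod = 3.53793 yrs; C = 16.48225.
Duration effect: -3.53793 × (-0.018) = +0.063683
Convexity effect: 0.5 × 16.48225 × (-0.018)² = +0.0026701
ΔP/P ≈ +0.063683 + 0.0026701 = +0.066353 = +6.6353%.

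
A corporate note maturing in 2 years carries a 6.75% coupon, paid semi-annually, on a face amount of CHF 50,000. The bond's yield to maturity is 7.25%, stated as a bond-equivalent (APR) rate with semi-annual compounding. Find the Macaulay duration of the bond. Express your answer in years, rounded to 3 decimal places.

Periodic yield y = 0.03625. Discount each cash flow and weight by its period:
  t   CF        PV=CF/(1+0.03625)^t    t·PV
  1     1,687.50     1,628.4680     1,628.4680
  2     1,687.50     1,571.5011     3,143.0022
  3     1,687.50     1,516.5270     4,549.5810
  4    51,687.50    44,825.7281   179,302.9125
  Σ                 49,542.2243   188,623.9638
Price P = Σ PV = 49,542.2243.
Macaulay duration = Σ(t·PV) / P = 188,623.9638 / 49,542.2243 = 3.80734 half-year periods.
In years: 3.80734 / 2 = 1.90367 years.

1.904 years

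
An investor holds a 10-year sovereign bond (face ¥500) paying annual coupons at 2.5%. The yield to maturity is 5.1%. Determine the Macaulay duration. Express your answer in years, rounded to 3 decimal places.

8.822 years

Periodic yield y = 0.051. Discount each cash flow and weight by its year:
  t   CF        PV=CF/(1+0.051)^t    t·PV
  1        12.50        11.8934        11.8934
  2        12.50        11.3163        22.6326
  3        12.50        10.7672        32.3015
  4        12.50        10.2447        40.9788
  5        12.50         9.7476        48.7379
  6        12.50         9.2746        55.6474
  7        12.50         8.8245        61.7716
  8        12.50         8.3963        67.1705
  9        12.50         7.9889        71.8999
  10      512.50       311.6497     3,116.4970
  Σ                    400.1031     3,529.5306
Price P = Σ PV = 400.1031.
Macaulay duration = Σ(t·PV) / P = 3,529.5306 / 400.1031 = 8.82155 years.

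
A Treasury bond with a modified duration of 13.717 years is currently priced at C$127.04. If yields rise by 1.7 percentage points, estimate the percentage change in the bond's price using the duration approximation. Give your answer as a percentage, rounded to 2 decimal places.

-23.32%

Duration approximation: ΔP/P ≈ -D_mod · Δy = -13.717 × (+0.017) = -0.233189.
As a percentage: -23.3189%.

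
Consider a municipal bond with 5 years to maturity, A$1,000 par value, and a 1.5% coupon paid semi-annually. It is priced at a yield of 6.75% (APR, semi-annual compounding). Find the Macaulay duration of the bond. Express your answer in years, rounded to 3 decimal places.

4.808 years

Periodic yield y = 0.03375. Discount each cash flow and weight by its period:
  t   CF        PV=CF/(1+0.03375)^t    t·PV
  1         7.50         7.2551         7.2551
  2         7.50         7.0183        14.0365
  3         7.50         6.7891        20.3674
  4         7.50         6.5675        26.2699
  5         7.50         6.3531        31.7654
  6         7.50         6.1457        36.8739
  7         7.50         5.9450        41.6151
  8         7.50         5.7509        46.0073
  9         7.50         5.5632        50.0684
  10    1,007.50       722.9193     7,229.1932
  Σ                    780.3072     7,503.4523
Price P = Σ PV = 780.3072.
Macaulay duration = Σ(t·PV) / P = 7,503.4523 / 780.3072 = 9.61602 half-year periods.
In years: 9.61602 / 2 = 4.80801 years.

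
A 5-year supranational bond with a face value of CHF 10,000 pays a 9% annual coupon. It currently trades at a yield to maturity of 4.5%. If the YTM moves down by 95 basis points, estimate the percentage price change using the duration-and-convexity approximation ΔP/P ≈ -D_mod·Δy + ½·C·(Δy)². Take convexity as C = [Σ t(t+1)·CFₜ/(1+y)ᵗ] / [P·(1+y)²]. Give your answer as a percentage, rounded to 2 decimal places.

With y = 0.045:
  t   CF        PV=CF/(1+0.045)^t    t·PV        t(t+1)·PV
  1       900.00       861.2440       861.2440       1,722.4880
  2       900.00       824.1570     1,648.3139       4,944.9417
  3       900.00       788.6669     2,366.0008       9,464.0033
  4       900.00       754.7052     3,018.8208      15,094.1042
  5    10,900.00     8,746.7164    43,733.5820     262,401.4922
  Σ                 11,975.4895    51,627.9616     293,627.0295
P = 11,975.4895; D_Mac = 4.31114 yrs; D_mod = 4.12549 yrs; C = 22.45278.
Duration effect: -4.12549 × (-0.0095) = +0.039192
Convexity effect: 0.5 × 22.45278 × (-0.0095)² = +0.0010132
ΔP/P ≈ +0.039192 + 0.0010132 = +0.040205 = +4.0205%.

+4.02%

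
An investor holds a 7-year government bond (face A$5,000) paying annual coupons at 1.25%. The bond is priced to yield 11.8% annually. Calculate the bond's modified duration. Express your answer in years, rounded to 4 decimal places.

5.9183 years

Periodic yield y = 0.118. First find Macaulay duration:
  t   CF        PV=CF/(1+0.118)^t    t·PV
  1        62.50        55.9034        55.9034
  2        62.50        50.0030       100.0061
  3        62.50        44.7254       134.1763
  4        62.50        40.0049       160.0195
  5        62.50        35.7825       178.9126
  6        62.50        32.0058       192.0350
  7     5,062.50     2,318.8487    16,231.9408
  Σ                  2,577.2738    17,052.9938
P = 2,577.2738; Macaulay duration = 17,052.9938 / 2,577.2738 = 6.61668 years.
Modified duration = D_Mac / (1 + y) = 6.61668 / 1.118 = 5.91832 years.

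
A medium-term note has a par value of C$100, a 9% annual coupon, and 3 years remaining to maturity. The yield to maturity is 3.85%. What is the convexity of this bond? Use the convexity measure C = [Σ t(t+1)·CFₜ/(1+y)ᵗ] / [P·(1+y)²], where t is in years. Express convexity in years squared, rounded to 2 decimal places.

With y = 0.0385:
  t   CF        PV=CF/(1+0.0385)^t    t·PV        t(t+1)·PV
  1         9.00         8.6663         8.6663          17.3327
  2         9.00         8.3451        16.6901          50.0704
  3       109.00        97.3211       291.9633       1,167.8532
  Σ                    114.3325       317.3198       1,235.2562
P = 114.3325.
Convexity = Σ t(t+1)·PV / [P·(1+y)²] = 1,235.2562 / (114.3325 × 1.078482) = 10.01785.

10.02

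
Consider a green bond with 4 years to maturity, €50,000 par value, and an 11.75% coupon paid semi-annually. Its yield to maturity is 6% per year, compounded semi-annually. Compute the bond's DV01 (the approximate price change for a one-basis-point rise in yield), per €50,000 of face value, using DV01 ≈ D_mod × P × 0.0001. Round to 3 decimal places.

€19.678

Periodic yield y = 0.03.
  t   CF        PV=CF/(1+0.03)^t    t·PV
  1     2,937.50     2,851.9417     2,851.9417
  2     2,937.50     2,768.8755     5,537.7510
  3     2,937.50     2,688.2286     8,064.6859
  4     2,937.50     2,609.9307    10,439.7228
  5     2,937.50     2,533.9133    12,669.5665
  6     2,937.50     2,460.1100    14,760.6600
  7     2,937.50     2,388.4563    16,719.1942
  8    52,937.50    41,789.3513   334,314.8107
  Σ                 60,090.8075   405,358.3329
P = 60,090.8075; D_Mac = 6.74576 half-year periods = 3.37288 yrs; D_mod = 3.27464 yrs.
DV01 ≈ 3.27464 × 60,090.8075 × 0.0001 = 19.677589.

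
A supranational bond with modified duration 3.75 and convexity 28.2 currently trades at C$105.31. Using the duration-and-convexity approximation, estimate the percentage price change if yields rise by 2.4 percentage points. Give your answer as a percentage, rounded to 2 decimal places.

Duration effect: -D_mod·Δy = -3.75 × (+0.024) = -0.090000
Convexity effect: ½·C·(Δy)² = 0.5 × 28.2 × (0.024)² = +0.0081216
ΔP/P ≈ -0.090000 + 0.0081216 = -0.0818784
= -8.18784%.

-8.19%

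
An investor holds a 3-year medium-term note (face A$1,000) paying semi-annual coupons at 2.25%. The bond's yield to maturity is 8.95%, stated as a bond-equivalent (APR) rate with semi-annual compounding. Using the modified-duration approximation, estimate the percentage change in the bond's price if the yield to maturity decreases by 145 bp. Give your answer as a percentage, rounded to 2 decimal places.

+4.04%

Periodic yield y = 0.04475. Modified duration first:
  t   CF        PV=CF/(1+0.04475)^t    t·PV
  1        11.25        10.7681        10.7681
  2        11.25        10.3069        20.6138
  3        11.25         9.8654        29.5962
  4        11.25         9.4428        37.7714
  5        11.25         9.0384        45.1919
  6     1,011.25       777.6501     4,665.9009
  Σ                    827.0718     4,809.8423
P = 827.0718; D_Mac = 5.81551 half-year periods = 2.90775 yrs; D_mod = 2.90775/(1+0.04475) = 2.78321 yrs.
ΔP/P ≈ -D_mod · Δy = -2.78321 × (-0.0145) = +0.040356 = +4.0356%.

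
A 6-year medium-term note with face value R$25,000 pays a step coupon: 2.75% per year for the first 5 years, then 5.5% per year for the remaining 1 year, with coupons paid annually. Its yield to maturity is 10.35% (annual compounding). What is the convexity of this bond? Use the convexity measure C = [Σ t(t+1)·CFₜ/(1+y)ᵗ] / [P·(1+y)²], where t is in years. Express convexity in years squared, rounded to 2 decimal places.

With y = 0.1035:
  t   CF        PV=CF/(1+0.1035)^t    t·PV        t(t+1)·PV
  1       687.50       623.0177       623.0177       1,246.0353
  2       687.50       564.5833     1,129.1666       3,387.4998
  3       687.50       511.6296     1,534.8889       6,139.5556
  4       687.50       463.6426     1,854.5705       9,272.8524
  5       687.50       420.1564     2,100.7822      12,604.6929
  6    26,375.00    14,606.9130    87,641.4781     613,490.3470
  Σ                 17,189.9427    94,883.9040     646,140.9831
P = 17,189.9427.
Convexity = Σ t(t+1)·PV / [P·(1+y)²] = 646,140.9831 / (17,189.9427 × 1.217712) = 30.86798.

30.87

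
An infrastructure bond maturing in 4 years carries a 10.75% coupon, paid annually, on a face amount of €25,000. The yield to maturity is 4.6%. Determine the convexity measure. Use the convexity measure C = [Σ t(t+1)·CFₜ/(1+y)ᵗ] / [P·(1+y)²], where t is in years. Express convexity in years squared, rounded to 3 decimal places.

15.301

With y = 0.046:
  t   CF        PV=CF/(1+0.046)^t    t·PV        t(t+1)·PV
  1     2,687.50     2,569.3117     2,569.3117       5,138.6233
  2     2,687.50     2,456.3209     4,912.6418      14,737.9254
  3     2,687.50     2,348.2991     7,044.8974      28,179.5897
  4    27,687.50    23,129.0080    92,516.0318     462,580.1590
  Σ                 30,502.9397   107,042.8827     510,636.2975
P = 30,502.9397.
Convexity = Σ t(t+1)·PV / [P·(1+y)²] = 510,636.2975 / (30,502.9397 × 1.094116) = 15.30054.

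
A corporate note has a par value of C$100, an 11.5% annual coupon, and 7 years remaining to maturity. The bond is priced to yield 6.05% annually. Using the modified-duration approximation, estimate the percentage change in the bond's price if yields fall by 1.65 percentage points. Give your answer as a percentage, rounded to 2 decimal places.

+8.42%

Periodic yield y = 0.0605. Modified duration first:
  t   CF        PV=CF/(1+0.0605)^t    t·PV
  1        11.50        10.8439        10.8439
  2        11.50        10.2253        20.4506
  3        11.50         9.6420        28.9259
  4        11.50         9.0919        36.3676
  5        11.50         8.5732        42.8662
  6        11.50         8.0841        48.5048
  7       111.50        73.9095       517.3664
  Σ                    130.3700       705.3255
P = 130.3700; D_Mac = 5.41018 yrs; D_mod = 5.41018/(1+0.0605) = 5.10154 yrs.
ΔP/P ≈ -D_mod · Δy = -5.10154 × (-0.0165) = +0.084175 = +8.4175%.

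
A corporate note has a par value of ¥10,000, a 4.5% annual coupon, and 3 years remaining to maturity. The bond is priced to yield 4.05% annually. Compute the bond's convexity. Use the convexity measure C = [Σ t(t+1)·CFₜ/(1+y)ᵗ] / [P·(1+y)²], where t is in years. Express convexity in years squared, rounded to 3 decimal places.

With y = 0.0405:
  t   CF        PV=CF/(1+0.0405)^t    t·PV        t(t+1)·PV
  1       450.00       432.4844       432.4844         864.9688
  2       450.00       415.6505       831.3011       2,493.9032
  3    10,450.00     9,276.6258    27,829.8773     111,319.5092
  Σ                 10,124.7607    29,093.6628     114,678.3812
P = 10,124.7607.
Convexity = Σ t(t+1)·PV / [P·(1+y)²] = 114,678.3812 / (10,124.7607 × 1.082640) = 10.46195.

10.462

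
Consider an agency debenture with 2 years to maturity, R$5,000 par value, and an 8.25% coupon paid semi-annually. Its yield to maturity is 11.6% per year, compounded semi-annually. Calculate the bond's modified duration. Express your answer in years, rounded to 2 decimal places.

1.78 years

Periodic yield y = 0.058. First find Macaulay duration:
  t   CF        PV=CF/(1+0.058)^t    t·PV
  1       206.25       194.9433       194.9433
  2       206.25       184.2564       368.5128
  3       206.25       174.1554       522.4662
  4     5,206.25     4,155.1083    16,620.4332
  Σ                  4,708.4634    17,706.3555
P = 4,708.4634; Macaulay duration = 17,706.3555 / 4,708.4634 = 3.76054 half-year periods = 1.88027 years.
Modified duration = D_Mac / (1 + y) = 1.88027 / 1.058 = 1.77719 years.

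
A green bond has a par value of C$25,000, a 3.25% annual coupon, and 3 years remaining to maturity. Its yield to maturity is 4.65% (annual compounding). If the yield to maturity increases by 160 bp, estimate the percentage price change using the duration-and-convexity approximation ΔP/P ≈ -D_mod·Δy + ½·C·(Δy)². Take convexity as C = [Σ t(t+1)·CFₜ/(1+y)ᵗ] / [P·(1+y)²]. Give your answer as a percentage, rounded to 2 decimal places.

-4.31%

With y = 0.0465:
  t   CF        PV=CF/(1+0.0465)^t    t·PV        t(t+1)·PV
  1       812.50       776.3975       776.3975       1,552.7950
  2       812.50       741.8992     1,483.7984       4,451.3952
  3    25,812.50    22,522.2809    67,566.8427     270,267.3710
  Σ                 24,040.5776    69,827.0387     276,271.5612
P = 24,040.5776; D_Mac = 2.90455 yrs; D_mod = 2.77549 yrs; C = 10.49332.
Duration effect: -2.77549 × (+0.016) = -0.044408
Convexity effect: 0.5 × 10.49332 × (0.016)² = +0.0013431
ΔP/P ≈ -0.044408 + 0.0013431 = -0.043065 = -4.3065%.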